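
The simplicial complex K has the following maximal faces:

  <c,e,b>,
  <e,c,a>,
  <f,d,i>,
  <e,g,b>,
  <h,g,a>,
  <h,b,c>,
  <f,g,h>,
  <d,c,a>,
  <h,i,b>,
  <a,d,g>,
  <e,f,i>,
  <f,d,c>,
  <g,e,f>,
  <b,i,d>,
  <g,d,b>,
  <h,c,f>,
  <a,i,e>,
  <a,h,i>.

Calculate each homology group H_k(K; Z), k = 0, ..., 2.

Order the vertices as a < b < c < d < e < f < g < h < i. Listing each simplex with vertices in this order, K has dimension 2 with simplices:

  0-simplices (9): a, b, c, d, e, f, g, h, i
  1-simplices (27): ac, ad, ae, ag, ah, ai, bc, bd, be, bg, bh, bi, cd, ce, cf, ch, df, dg, di, ef, eg, ei, fg, fh, fi, gh, hi
  2-simplices (18): acd, ace, adg, aei, agh, ahi, bce, bch, bdg, bdi, beg, bhi, cdf, cfh, dfi, efg, efi, fgh

giving chain groups C_0 ≅ Z^9, C_1 ≅ Z^27, C_2 ≅ Z^18.

Boundary ∂_1: C_1 → C_0 is given by ∂[p,q] = [q] − [p]. For instance
  ∂ei = i − e.
The resulting 9×27 matrix has rank 8, and its Smith normal form has invariant factors (1,1,1,1,1,1,1,1).

The boundary map ∂_2: C_2 → C_1 maps a triangle to the signed sum of its edges. For instance
  ∂bch = ch − bh + bc,
  ∂dfi = fi − di + df.
The 27×18 boundary matrix has rank 17 and Smith normal form diag(1,1,1,1,1,1,1,1,1,1,1,1,1,1,1,1,1).

Computing H_k = (kernel of ∂_k) / (image of ∂_{k+1}):

  H_0: rank C_0 − rank ∂_1 = 9 − 8 = 1, and the invariant factors of ∂_1 are all 1, so H_0 ≅ Z.
  H_1: rank ker ∂_1 − rank ∂_2 = (27 − 8) − 17 = 2, and the invariant factors of ∂_2 are all 1, so H_1 ≅ Z^2.
  H_2: rank ker ∂_2 − rank ∂_3 = (18 − 17) − 0 = 1, and there is no ∂_3, so H_2 ≅ Z.

As a check, the Euler characteristic is 9 − 27 + 18 = 0, which agrees with 1 − 2 + 1 = 0.

H_0 = Z,  H_1 = Z^2,  H_2 = Z.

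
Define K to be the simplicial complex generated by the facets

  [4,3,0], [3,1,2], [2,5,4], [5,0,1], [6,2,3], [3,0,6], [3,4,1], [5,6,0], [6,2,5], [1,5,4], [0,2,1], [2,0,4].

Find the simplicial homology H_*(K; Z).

We work with the vertex ordering 0 < 1 < 2 < 3 < 4 < 5 < 6. The simplices of K, each written with vertices in increasing order, are:

  0-simplices (7): [0], [1], [2], [3], [4], [5], [6]
  1-simplices (18): [0,1], [0,2], [0,3], [0,4], [0,5], [0,6], [1,2], [1,3], [1,4], [1,5], [2,3], [2,4], [2,5], [2,6], [3,4], [3,6], [4,5], [5,6]
  2-simplices (12): [0,1,2], [0,1,5], [0,2,4], [0,3,4], [0,3,6], [0,5,6], [1,2,3], [1,3,4], [1,4,5], [2,3,6], [2,4,5], [2,5,6]

so the chain groups are C_0 ≅ Z^7, C_1 ≅ Z^18, C_2 ≅ Z^12.

Boundary ∂_1: C_1 → C_0 is given by ∂[p,q] = [q] − [p].
This gives a 7×18 integer matrix of rank 6; reducing to Smith normal form yields diagonal entries (1,1,1,1,1,1).

The boundary map ∂_2: C_2 → C_1 maps a triangle to the signed sum of its edges. For instance
  ∂[0,3,6] = [3,6] − [0,6] + [0,3],
  ∂[2,3,6] = [3,6] − [2,6] + [2,3].
The resulting 18×12 matrix has rank 12, and its Smith normal form has invariant factors (1,1,1,1,1,1,1,1,1,1,1,2).

From H_k ≅ ker(∂_k) / im(∂_{k+1}) we obtain:

  H_0: rank C_0 − rank ∂_1 = 7 − 6 = 1, and the invariant factors of ∂_1 are all 1, so H_0 = Z.
  H_1: rank ker ∂_1 − rank ∂_2 = (18 − 6) − 12 = 0, and ∂_2 has invariant factor 2 > 1, so H_1 = Z/2.
  H_2: rank ker ∂_2 − rank ∂_3 = (12 − 12) − 0 = 0, and there is no ∂_3, so H_2 = 0.

As a check, the Euler characteristic is 7 − 18 + 12 = 1, which agrees with 1 − 0 + 0 = 1.

H_0 ≅ Z,  H_1 ≅ Z/2,  H_2 = 0.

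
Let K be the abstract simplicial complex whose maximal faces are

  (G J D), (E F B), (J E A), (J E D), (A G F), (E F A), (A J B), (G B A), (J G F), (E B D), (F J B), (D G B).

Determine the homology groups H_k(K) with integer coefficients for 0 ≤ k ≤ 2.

Fix the vertex order A < B < D < E < F < G < J and write every simplex with vertices in increasing order. Then dim K = 2 and the simplices of K are:

  0-simplices (7): A, B, D, E, F, G, J
  1-simplices (18): AB, AE, AF, AG, AJ, BD, BE, BF, BG, BJ, DE, DG, DJ, EF, EJ, FG, FJ, GJ
  2-simplices (12): ABG, ABJ, AEF, AEJ, AFG, BDE, BDG, BEF, BFJ, DEJ, DGJ, FGJ

Hence C_0 ≅ Z^7, C_1 ≅ Z^18, C_2 ≅ Z^12.

Boundary ∂_1: C_1 → C_0 is given by ∂[p,q] = [q] − [p]. For instance
  ∂AB = B − A.
This gives a 7×18 integer matrix of rank 6; reducing to Smith normal form yields diagonal entries (1,1,1,1,1,1).

Boundary ∂_2: C_2 → C_1 sends each 2-simplex [p,q,r] to [q,r] − [p,r] + [p,q]. For instance
  ∂BDG = DG − BG + BD,
  ∂DGJ = GJ − DJ + DG.
The 18×12 boundary matrix has rank 12 and Smith normal form diag(1,1,1,1,1,1,1,1,1,1,1,2).

Now H_k = ker ∂_k / im ∂_{k+1}, so:

  H_0: rank C_0 − rank ∂_1 = 7 − 6 = 1, and the invariant factors of ∂_1 are all 1, so H_0 ≅ Z.
  H_1: rank ker ∂_1 − rank ∂_2 = (18 − 6) − 12 = 0, and ∂_2 has invariant factor 2 > 1, so H_1 ≅ Z/2.
  H_2: rank ker ∂_2 − rank ∂_3 = (12 − 12) − 0 = 0, and there is no ∂_3, so H_2 ≅ 0.

As a check, the Euler characteristic is 7 − 18 + 12 = 1, which agrees with 1 − 0 + 0 = 1.

H_0 ≅ Z,  H_1 ≅ Z/2,  H_2 = 0.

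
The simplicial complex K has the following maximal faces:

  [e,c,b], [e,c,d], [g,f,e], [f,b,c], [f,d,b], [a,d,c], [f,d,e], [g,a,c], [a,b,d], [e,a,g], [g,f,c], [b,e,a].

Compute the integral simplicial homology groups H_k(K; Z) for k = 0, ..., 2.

We work with the vertex ordering a < b < c < d < e < f < g. The simplices of K, each written with vertices in increasing order, are:

  0-simplices (7): a, b, c, d, e, f, g
  1-simplices (18): ab, ac, ad, ae, ag, bc, bd, be, bf, cd, ce, cf, cg, de, df, ef, eg, fg
  2-simplices (12): abd, abe, acd, acg, aeg, bce, bcf, bdf, cde, cfg, def, efg

giving chain groups C_0 ≅ Z^7, C_1 ≅ Z^18, C_2 ≅ Z^12.

The boundary map ∂_1: C_1 → C_0 sends each edge [p,q] (with p < q) to q − p. For instance
  ∂ce = e − c.
The 7×18 boundary matrix has rank 6 and Smith normal form diag(1,1,1,1,1,1).

∂_2: C_2 → C_1 maps a triangle to the signed sum of its edges. For instance
  ∂acd = cd − ad + ac,
  ∂bcf = cf − bf + bc.
As a 18×12 matrix over Z this has rank 12, with invariant factors (1,1,1,1,1,1,1,1,1,1,1,2).

Computing H_k = (kernel of ∂_k) / (image of ∂_{k+1}):

  H_0: rank C_0 − rank ∂_1 = 7 − 6 = 1, and the invariant factors of ∂_1 are all 1, so H_0 = Z.
  H_1: rank ker ∂_1 − rank ∂_2 = (18 − 6) − 12 = 0, and ∂_2 has invariant factor 2 > 1, so H_1 = Z_2.
  H_2: rank ker ∂_2 − rank ∂_3 = (12 − 12) − 0 = 0, and there is no ∂_3, so H_2 = 0.

(K is a triangulation of the real projective plane RP^2.)

H_0 ≅ Z,  H_1 ≅ Z_2,  H_2 = 0.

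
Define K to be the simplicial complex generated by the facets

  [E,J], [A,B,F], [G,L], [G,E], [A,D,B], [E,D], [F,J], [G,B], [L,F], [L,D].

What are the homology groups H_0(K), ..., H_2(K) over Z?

H_0 = Z,  H_1 = Z^4,  H_2 = 0.

Order the vertices as A < B < D < E < F < G < J < L. Listing each simplex with vertices in this order, K has dimension 2 with simplices:

  0-simplices (8): A, B, D, E, F, G, J, L
  1-simplices (13): AB, AD, AF, BD, BF, BG, DE, DL, EG, EJ, FJ, FL, GL
  2-simplices (2): ABD, ABF

so the chain groups are C_0 ≅ Z^8, C_1 ≅ Z^13, C_2 ≅ Z^2.

The boundary map ∂_1: C_1 → C_0 is given by ∂[p,q] = [q] − [p]. For instance
  ∂DL = L − D.
The 8×13 boundary matrix has rank 7 and Smith normal form diag(1,1,1,1,1,1,1).

∂_2: C_2 → C_1 sends each 2-simplex [p,q,r] to [q,r] − [p,r] + [p,q]. For instance
  ∂ABF = BF − AF + AB,
  ∂ABD = BD − AD + AB.
The resulting 13×2 matrix has rank 2, and its Smith normal form has invariant factors (1,1).

Computing H_k = (kernel of ∂_k) / (image of ∂_{k+1}):

  H_0: rank C_0 − rank ∂_1 = 8 − 7 = 1, and the invariant factors of ∂_1 are all 1, so H_0 = Z.
  H_1: rank ker ∂_1 − rank ∂_2 = (13 − 7) − 2 = 4, and the invariant factors of ∂_2 are all 1, so H_1 = Z^4.
  H_2: rank ker ∂_2 − rank ∂_3 = (2 − 2) − 0 = 0, and there is no ∂_3, so H_2 = 0.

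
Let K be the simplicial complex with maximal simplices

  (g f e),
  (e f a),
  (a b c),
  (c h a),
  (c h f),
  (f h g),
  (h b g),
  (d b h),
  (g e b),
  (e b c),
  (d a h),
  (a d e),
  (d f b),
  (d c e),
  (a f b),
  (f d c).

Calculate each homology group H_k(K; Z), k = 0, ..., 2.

K has 8 vertices, 24 edges, 16 triangles.
rank ∂_0 = 0, rank ∂_1 = 7 ⇒ b_0 = 8 − 0 − 7 = 1; all invariant factors of ∂_1 are 1 so no torsion. So H_0 ≅ Z.
rank ∂_1 = 7, rank ∂_2 = 15 ⇒ b_1 = 24 − 7 − 15 = 2; all invariant factors of ∂_2 are 1 so no torsion. So H_1 ≅ Z^2.
rank ∂_2 = 15, rank ∂_3 = 0 ⇒ b_2 = 16 − 15 − 0 = 1. So H_2 ≅ Z.

H_0 = Z,  H_1 = Z^2,  H_2 = Z.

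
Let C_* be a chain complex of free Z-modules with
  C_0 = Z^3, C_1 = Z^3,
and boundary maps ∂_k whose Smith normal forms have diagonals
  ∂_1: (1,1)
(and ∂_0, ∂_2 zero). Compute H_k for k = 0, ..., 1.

H_0 = Z,  H_1 = Z.

H_0: b_0 = 3 − 0 − 2 = 1; torsion from ∂_1 factors > 1: none. So H_0 = Z.
H_1: b_1 = 3 − 2 − 0 = 1; torsion from ∂_2 factors > 1: none. So H_1 = Z.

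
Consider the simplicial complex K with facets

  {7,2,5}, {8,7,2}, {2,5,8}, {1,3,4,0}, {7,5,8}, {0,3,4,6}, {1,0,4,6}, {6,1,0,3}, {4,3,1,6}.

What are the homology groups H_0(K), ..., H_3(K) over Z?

H_0 = Z^2,  H_1 = 0,  H_2 = Z,  H_3 = Z.

Order the vertices as 0 < 1 < 2 < 3 < 4 < 5 < 6 < 7 < 8. Listing each simplex with vertices in this order, K has dimension 3 with simplices:

  0-simplices (9): [0], [1], [2], [3], [4], [5], [6], [7], [8]
  1-simplices (16): [0,1], [0,3], [0,4], [0,6], [1,3], [1,4], [1,6], [2,5], [2,7], [2,8], [3,4], [3,6], [4,6], [5,7], [5,8], [7,8]
  2-simplices (14): [0,1,3], [0,1,4], [0,1,6], [0,3,4], [0,3,6], [0,4,6], [1,3,4], [1,3,6], [1,4,6], [2,5,7], [2,5,8], [2,7,8], [3,4,6], [5,7,8]
  3-simplices (5): [0,1,3,4], [0,1,3,6], [0,1,4,6], [0,3,4,6], [1,3,4,6]

Hence C_0 ≅ Z^9, C_1 ≅ Z^16, C_2 ≅ Z^14, C_3 ≅ Z^5.

Boundary ∂_1: C_1 → C_0 sends each edge [p,q] (with p < q) to q − p. For instance
  ∂[0,6] = [6] − [0].
The resulting 9×16 matrix has rank 7, and its Smith normal form has invariant factors (1,1,1,1,1,1,1).

Boundary ∂_2: C_2 → C_1 sends each 2-simplex [p,q,r] to [q,r] − [p,r] + [p,q]. For instance
  ∂[0,1,3] = [1,3] − [0,3] + [0,1],
  ∂[5,7,8] = [7,8] − [5,8] + [5,7].
The 16×14 boundary matrix has rank 9 and Smith normal form diag(1,1,1,1,1,1,1,1,1).

Boundary ∂_3: C_3 → C_2 sends each 3-simplex σ to the alternating sum Σ_i (−1)^i (σ with its i-th vertex removed). For instance
  ∂[0,1,4,6] = [1,4,6] − [0,4,6] + [0,1,6] − [0,1,4],
  ∂[1,3,4,6] = [3,4,6] − [1,4,6] + [1,3,6] − [1,3,4].
The 14×5 boundary matrix has rank 4 and Smith normal form diag(1,1,1,1).

From H_k ≅ ker(∂_k) / im(∂_{k+1}) we obtain:

  H_0: rank C_0 − rank ∂_1 = 9 − 7 = 2, and the invariant factors of ∂_1 are all 1, so H_0 = Z^2.
  H_1: rank ker ∂_1 − rank ∂_2 = (16 − 7) − 9 = 0, and the invariant factors of ∂_2 are all 1, so H_1 = 0.
  H_2: rank ker ∂_2 − rank ∂_3 = (14 − 9) − 4 = 1, and the invariant factors of ∂_3 are all 1, so H_2 = Z.
  H_3: rank ker ∂_3 − rank ∂_4 = (5 − 4) − 0 = 1, and there is no ∂_4, so H_3 = Z.

As a check, the Euler characteristic is 9 − 16 + 14 − 5 = 2, which agrees with 2 − 0 + 1 − 1 = 2.
(K is a triangulation of the disjoint union of the 2-sphere S^2 and the 3-sphere S^3.)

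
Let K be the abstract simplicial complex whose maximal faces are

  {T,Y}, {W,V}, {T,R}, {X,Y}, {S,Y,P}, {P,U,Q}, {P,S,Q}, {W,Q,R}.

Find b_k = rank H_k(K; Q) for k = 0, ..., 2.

b_0 = 1, b_1 = 1, b_2 = 0.

K has 10 vertices, 14 edges, 4 triangles.
rank ∂_0 = 0, rank ∂_1 = 9 ⇒ b_0 = 10 − 0 − 9 = 1; all invariant factors of ∂_1 are 1 so no torsion. So H_0 ≅ Z.
rank ∂_1 = 9, rank ∂_2 = 4 ⇒ b_1 = 14 − 9 − 4 = 1; all invariant factors of ∂_2 are 1 so no torsion. So H_1 ≅ Z.
rank ∂_2 = 4, rank ∂_3 = 0 ⇒ b_2 = 4 − 4 − 0 = 0. So H_2 ≅ 0.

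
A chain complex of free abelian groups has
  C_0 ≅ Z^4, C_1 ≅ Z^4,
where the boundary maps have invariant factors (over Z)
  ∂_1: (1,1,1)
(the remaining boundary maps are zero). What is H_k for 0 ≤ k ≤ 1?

H_0: b_0 = 4 − 0 − 3 = 1; torsion from ∂_1 factors > 1: none. So H_0 = Z.
H_1: b_1 = 4 − 3 − 0 = 1; torsion from ∂_2 factors > 1: none. So H_1 = Z.

H_0 = Z,  H_1 = Z.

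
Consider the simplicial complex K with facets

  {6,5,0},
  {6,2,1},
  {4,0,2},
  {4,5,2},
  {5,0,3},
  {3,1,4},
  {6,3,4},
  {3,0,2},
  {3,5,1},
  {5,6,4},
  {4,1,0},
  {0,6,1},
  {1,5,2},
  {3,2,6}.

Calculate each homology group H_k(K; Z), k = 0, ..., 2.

H_0 = Z,  H_1 = Z^2,  H_2 = Z.

We work with the vertex ordering 0 < 1 < 2 < 3 < 4 < 5 < 6. The simplices of K, each written with vertices in increasing order, are:

  0-simplices (7): [0], [1], [2], [3], [4], [5], [6]
  1-simplices (21): [0,1], [0,2], [0,3], [0,4], [0,5], [0,6], [1,2], [1,3], [1,4], [1,5], [1,6], [2,3], [2,4], [2,5], [2,6], [3,4], [3,5], [3,6], [4,5], [4,6], [5,6]
  2-simplices (14): [0,1,4], [0,1,6], [0,2,3], [0,2,4], [0,3,5], [0,5,6], [1,2,5], [1,2,6], [1,3,4], [1,3,5], [2,3,6], [2,4,5], [3,4,6], [4,5,6]

so the chain groups are C_0 ≅ Z^7, C_1 ≅ Z^21, C_2 ≅ Z^14.

The boundary map ∂_1: C_1 → C_0 is given by ∂[p,q] = [q] − [p]. For instance
  ∂[0,4] = [4] − [0].
The resulting 7×21 matrix has rank 6, and its Smith normal form has invariant factors (1,1,1,1,1,1).

The boundary map ∂_2: C_2 → C_1 maps a triangle to the signed sum of its edges. For instance
  ∂[0,3,5] = [3,5] − [0,5] + [0,3],
  ∂[0,1,6] = [1,6] − [0,6] + [0,1].
This gives a 21×14 integer matrix of rank 13; reducing to Smith normal form yields diagonal entries (1,1,1,1,1,1,1,1,1,1,1,1,1).

Reading off H_k = ker ∂_k / im ∂_{k+1}:

  H_0: rank C_0 − rank ∂_1 = 7 − 6 = 1, and the invariant factors of ∂_1 are all 1, so H_0 ≅ Z.
  H_1: rank ker ∂_1 − rank ∂_2 = (21 − 6) − 13 = 2, and the invariant factors of ∂_2 are all 1, so H_1 ≅ Z^2.
  H_2: rank ker ∂_2 − rank ∂_3 = (14 − 13) − 0 = 1, and there is no ∂_3, so H_2 ≅ Z.

As a check, the Euler characteristic is 7 − 21 + 14 = 0, which agrees with 1 − 2 + 1 = 0.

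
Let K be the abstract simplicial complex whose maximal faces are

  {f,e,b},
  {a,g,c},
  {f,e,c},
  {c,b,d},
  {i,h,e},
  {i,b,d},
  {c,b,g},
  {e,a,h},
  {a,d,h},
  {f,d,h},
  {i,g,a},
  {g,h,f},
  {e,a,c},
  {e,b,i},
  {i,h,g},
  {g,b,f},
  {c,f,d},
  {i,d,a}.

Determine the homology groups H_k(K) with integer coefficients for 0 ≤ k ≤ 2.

Order the vertices as a < b < c < d < e < f < g < h < i. Listing each simplex with vertices in this order, K has dimension 2 with simplices:

  0-simplices (9): a, b, c, d, e, f, g, h, i
  1-simplices (27): ac, ad, ae, ag, ah, ai, bc, bd, be, bf, bg, bi, cd, ce, cf, cg, df, dh, di, ef, eh, ei, fg, fh, gh, gi, hi
  2-simplices (18): ace, acg, adh, adi, aeh, agi, bcd, bcg, bdi, bef, bei, bfg, cdf, cef, dfh, ehi, fgh, ghi

giving chain groups C_0 ≅ Z^9, C_1 ≅ Z^27, C_2 ≅ Z^18.

The boundary map ∂_1: C_1 → C_0 sends each edge [p,q] (with p < q) to q − p.
The 9×27 boundary matrix has rank 8 and Smith normal form diag(1,1,1,1,1,1,1,1).

The boundary map ∂_2: C_2 → C_1 acts by ∂[p,q,r] = [q,r] − [p,r] + [p,q]. For instance
  ∂aeh = eh − ah + ae,
  ∂bcg = cg − bg + bc.
This gives a 27×18 integer matrix of rank 18; reducing to Smith normal form yields diagonal entries (1,1,1,1,1,1,1,1,1,1,1,1,1,1,1,1,1,2).

Now H_k = ker ∂_k / im ∂_{k+1}, so:

  H_0: rank C_0 − rank ∂_1 = 9 − 8 = 1, and the invariant factors of ∂_1 are all 1, so H_0 = Z.
  H_1: rank ker ∂_1 − rank ∂_2 = (27 − 8) − 18 = 1, and ∂_2 has invariant factor 2 > 1, so H_1 = Z ⊕ Z_2.
  H_2: rank ker ∂_2 − rank ∂_3 = (18 − 18) − 0 = 0, and there is no ∂_3, so H_2 = 0.

H_0 = Z,  H_1 = Z ⊕ Z_2,  H_2 = 0.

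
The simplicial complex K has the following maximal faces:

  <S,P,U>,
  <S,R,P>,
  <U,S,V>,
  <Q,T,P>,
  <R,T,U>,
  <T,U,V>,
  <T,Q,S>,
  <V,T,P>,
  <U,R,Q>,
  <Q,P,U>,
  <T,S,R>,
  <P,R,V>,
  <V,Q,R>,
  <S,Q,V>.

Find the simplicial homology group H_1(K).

Order the vertices as P < Q < R < S < T < U < V. Listing each simplex with vertices in this order, K has dimension 2 with simplices:

  0-simplices (7): P, Q, R, S, T, U, V
  1-simplices (21): PQ, PR, PS, PT, PU, PV, QR, QS, QT, QU, QV, RS, RT, RU, RV, ST, SU, SV, TU, TV, UV
  2-simplices (14): PQT, PQU, PRS, PRV, PSU, PTV, QRU, QRV, QST, QSV, RST, RTU, SUV, TUV

giving chain groups C_0 ≅ Z^7, C_1 ≅ Z^21, C_2 ≅ Z^14.

Boundary ∂_1: C_1 → C_0 sends each edge [p,q] (with p < q) to q − p. For instance
  ∂ST = T − S.
As a 7×21 matrix over Z this has rank 6, with invariant factors (1,1,1,1,1,1).

The boundary map ∂_2: C_2 → C_1 acts by ∂[p,q,r] = [q,r] − [p,r] + [p,q]. For instance
  ∂TUV = UV − TV + TU,
  ∂PQU = QU − PU + PQ.
The resulting 21×14 matrix has rank 13, and its Smith normal form has invariant factors (1,1,1,1,1,1,1,1,1,1,1,1,1).

Now H_k = ker ∂_k / im ∂_{k+1}, so:

  H_1: rank ker ∂_1 − rank ∂_2 = (21 − 6) − 13 = 2, and the invariant factors of ∂_2 are all 1, so H_1 = Z^2.

H_1 = Z^2.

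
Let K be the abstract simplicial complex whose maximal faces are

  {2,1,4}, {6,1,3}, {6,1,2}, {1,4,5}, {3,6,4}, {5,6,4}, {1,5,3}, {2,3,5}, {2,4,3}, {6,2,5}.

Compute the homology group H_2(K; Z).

K has 6 vertices, 15 edges, 10 triangles.
rank ∂_2 = 10, rank ∂_3 = 0 ⇒ b_2 = 10 − 10 − 0 = 0. So H_2 ≅ 0.

H_2 ≅ 0.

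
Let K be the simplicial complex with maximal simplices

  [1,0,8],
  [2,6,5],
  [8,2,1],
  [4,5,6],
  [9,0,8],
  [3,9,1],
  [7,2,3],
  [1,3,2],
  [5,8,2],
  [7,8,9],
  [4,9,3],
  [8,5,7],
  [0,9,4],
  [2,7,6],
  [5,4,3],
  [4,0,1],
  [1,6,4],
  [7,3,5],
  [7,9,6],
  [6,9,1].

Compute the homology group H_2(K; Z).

H_2 ≅ 0.

We work with the vertex ordering 0 < 1 < 2 < 3 < 4 < 5 < 6 < 7 < 8 < 9. The simplices of K, each written with vertices in increasing order, are:

  0-simplices (10): [0], [1], [2], [3], [4], [5], [6], [7], [8], [9]
  1-simplices (30): (30 of them)
  2-simplices (20): (20 of them)

giving chain groups C_0 ≅ Z^10, C_1 ≅ Z^30, C_2 ≅ Z^20.

Boundary ∂_1: C_1 → C_0 is given by ∂[p,q] = [q] − [p]. For instance
  ∂[1,4] = [4] − [1].
The resulting 10×30 matrix has rank 9, and its Smith normal form has invariant factors (1,1,1,1,1,1,1,1,1).

The boundary map ∂_2: C_2 → C_1 sends each 2-simplex [p,q,r] to [q,r] − [p,r] + [p,q]. For instance
  ∂[6,7,9] = [7,9] − [6,9] + [6,7],
  ∂[2,3,7] = [3,7] − [2,7] + [2,3].
As a 30×20 matrix over Z this has rank 20, with invariant factors (1,1,1,1,1,1,1,1,1,1,1,1,1,1,1,1,1,1,1,2).

Reading off H_k = ker ∂_k / im ∂_{k+1}:

  H_2: rank ker ∂_2 − rank ∂_3 = (20 − 20) − 0 = 0, and there is no ∂_3, so H_2 ≅ 0.

(K is a triangulation of the Klein bottle.)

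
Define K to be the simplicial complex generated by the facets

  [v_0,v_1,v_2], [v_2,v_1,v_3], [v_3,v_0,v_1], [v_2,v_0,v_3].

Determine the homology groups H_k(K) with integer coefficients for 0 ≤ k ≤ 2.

H_0 = Z,  H_1 = 0,  H_2 = Z.

We work with the vertex ordering v_0 < v_1 < v_2 < v_3. The simplices of K, each written with vertices in increasing order, are:

  0-simplices (4): [v_0], [v_1], [v_2], [v_3]
  1-simplices (6): [v_0,v_1], [v_0,v_2], [v_0,v_3], [v_1,v_2], [v_1,v_3], [v_2,v_3]
  2-simplices (4): [v_0,v_1,v_2], [v_0,v_1,v_3], [v_0,v_2,v_3], [v_1,v_2,v_3]

so the chain groups are C_0 ≅ Z^4, C_1 ≅ Z^6, C_2 ≅ Z^4.

The boundary map ∂_1: C_1 → C_0 maps an edge to its endpoints' difference, ∂[p,q] = q − p. For instance
  ∂[v_0,v_1] = [v_1] − [v_0].
The resulting 4×6 matrix has rank 3, and its Smith normal form has invariant factors (1,1,1).

∂_2: C_2 → C_1 acts by ∂[p,q,r] = [q,r] − [p,r] + [p,q]. For instance
  ∂[v_0,v_2,v_3] = [v_2,v_3] − [v_0,v_3] + [v_0,v_2],
  ∂[v_0,v_1,v_2] = [v_1,v_2] − [v_0,v_2] + [v_0,v_1].
The 6×4 boundary matrix has rank 3 and Smith normal form diag(1,1,1).

Now H_k = ker ∂_k / im ∂_{k+1}, so:

  H_0: rank C_0 − rank ∂_1 = 4 − 3 = 1, and the invariant factors of ∂_1 are all 1, so H_0 ≅ Z.
  H_1: rank ker ∂_1 − rank ∂_2 = (6 − 3) − 3 = 0, and the invariant factors of ∂_2 are all 1, so H_1 ≅ 0.
  H_2: rank ker ∂_2 − rank ∂_3 = (4 − 3) − 0 = 1, and there is no ∂_3, so H_2 ≅ Z.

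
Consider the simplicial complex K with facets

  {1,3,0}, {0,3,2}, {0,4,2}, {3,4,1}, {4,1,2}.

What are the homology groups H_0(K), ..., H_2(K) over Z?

Order the vertices as 0 < 1 < 2 < 3 < 4. Listing each simplex with vertices in this order, K has dimension 2 with simplices:

  0-simplices (5): [0], [1], [2], [3], [4]
  1-simplices (10): [0,1], [0,2], [0,3], [0,4], [1,2], [1,3], [1,4], [2,3], [2,4], [3,4]
  2-simplices (5): [0,1,3], [0,2,3], [0,2,4], [1,2,4], [1,3,4]

giving chain groups C_0 ≅ Z^5, C_1 ≅ Z^10, C_2 ≅ Z^5.

Boundary ∂_1: C_1 → C_0 is given by ∂[p,q] = [q] − [p]. For instance
  ∂[1,4] = [4] − [1].
As a 5×10 matrix over Z this has rank 4, with invariant factors (1,1,1,1).

∂_2: C_2 → C_1 acts by ∂[p,q,r] = [q,r] − [p,r] + [p,q]. For instance
  ∂[0,2,4] = [2,4] − [0,4] + [0,2],
  ∂[0,2,3] = [2,3] − [0,3] + [0,2].
This gives a 10×5 integer matrix of rank 5; reducing to Smith normal form yields diagonal entries (1,1,1,1,1).

Reading off H_k = ker ∂_k / im ∂_{k+1}:

  H_0: rank C_0 − rank ∂_1 = 5 − 4 = 1, and the invariant factors of ∂_1 are all 1, so H_0 = Z.
  H_1: rank ker ∂_1 − rank ∂_2 = (10 − 4) − 5 = 1, and the invariant factors of ∂_2 are all 1, so H_1 = Z.
  H_2: rank ker ∂_2 − rank ∂_3 = (5 − 5) − 0 = 0, and there is no ∂_3, so H_2 = 0.

As a check, the Euler characteristic is 5 − 10 + 5 = 0, which agrees with 1 − 1 + 0 = 0.
(K is a triangulation of the Möbius band.)

H_0 = Z,  H_1 = Z,  H_2 = 0.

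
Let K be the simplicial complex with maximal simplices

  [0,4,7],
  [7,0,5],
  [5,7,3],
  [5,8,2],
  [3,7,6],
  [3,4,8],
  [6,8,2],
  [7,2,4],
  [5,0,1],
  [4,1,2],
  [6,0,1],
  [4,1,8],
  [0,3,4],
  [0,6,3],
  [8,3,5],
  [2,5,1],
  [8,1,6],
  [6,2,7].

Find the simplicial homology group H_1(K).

H_1 ≅ Z ⊕ Z/2Z.

Order the vertices as 0 < 1 < 2 < 3 < 4 < 5 < 6 < 7 < 8. Listing each simplex with vertices in this order, K has dimension 2 with simplices:

  0-simplices (9): [0], [1], [2], [3], [4], [5], [6], [7], [8]
  1-simplices (27): (27 of them)
  2-simplices (18): [0,1,5], [0,1,6], [0,3,4], [0,3,6], [0,4,7], [0,5,7], [1,2,4], [1,2,5], [1,4,8], [1,6,8], [2,4,7], [2,5,8], [2,6,7], [2,6,8], [3,4,8], [3,5,7], [3,5,8], [3,6,7]

so the chain groups are C_0 ≅ Z^9, C_1 ≅ Z^27, C_2 ≅ Z^18.

Boundary ∂_1: C_1 → C_0 sends each edge [p,q] (with p < q) to q − p. For instance
  ∂[1,8] = [8] − [1].
As a 9×27 matrix over Z this has rank 8, with invariant factors (1,1,1,1,1,1,1,1).

The boundary map ∂_2: C_2 → C_1 sends each 2-simplex [p,q,r] to [q,r] − [p,r] + [p,q]. For instance
  ∂[1,4,8] = [4,8] − [1,8] + [1,4],
  ∂[0,1,5] = [1,5] − [0,5] + [0,1].
As a 27×18 matrix over Z this has rank 18, with invariant factors (1,1,1,1,1,1,1,1,1,1,1,1,1,1,1,1,1,2).

From H_k ≅ ker(∂_k) / im(∂_{k+1}) we obtain:

  H_1: rank ker ∂_1 − rank ∂_2 = (27 − 8) − 18 = 1, and ∂_2 has invariant factor 2 > 1, so H_1 ≅ Z ⊕ Z/2Z.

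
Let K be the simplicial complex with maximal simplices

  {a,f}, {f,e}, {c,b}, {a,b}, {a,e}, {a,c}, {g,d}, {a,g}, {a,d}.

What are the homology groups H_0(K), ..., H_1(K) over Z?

H_0 ≅ Z,  H_1 ≅ Z^3.

K has 7 vertices, 9 edges.
rank ∂_0 = 0, rank ∂_1 = 6 ⇒ b_0 = 7 − 0 − 6 = 1; all invariant factors of ∂_1 are 1 so no torsion. So H_0 ≅ Z.
rank ∂_1 = 6, rank ∂_2 = 0 ⇒ b_1 = 9 − 6 − 0 = 3. So H_1 ≅ Z^3.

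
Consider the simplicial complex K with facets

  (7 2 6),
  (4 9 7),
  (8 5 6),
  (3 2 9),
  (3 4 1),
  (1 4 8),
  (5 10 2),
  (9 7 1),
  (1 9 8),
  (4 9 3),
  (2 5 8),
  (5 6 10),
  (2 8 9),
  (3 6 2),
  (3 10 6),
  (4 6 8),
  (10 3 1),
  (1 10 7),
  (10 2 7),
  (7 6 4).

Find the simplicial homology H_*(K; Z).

H_0 = Z,  H_1 = Z ⊕ Z_2,  H_2 = 0.

We work with the vertex ordering 1 < 2 < 3 < 4 < 5 < 6 < 7 < 8 < 9 < 10. The simplices of K, each written with vertices in increasing order, are:

  0-simplices (10): [1], [2], [3], [4], [5], [6], [7], [8], [9], [10]
  1-simplices (30): (30 of them)
  2-simplices (20): (20 of them)

so the chain groups are C_0 ≅ Z^10, C_1 ≅ Z^30, C_2 ≅ Z^20.

Boundary ∂_1: C_1 → C_0 is given by ∂[p,q] = [q] − [p]. For instance
  ∂[4,8] = [8] − [4].
This gives a 10×30 integer matrix of rank 9; reducing to Smith normal form yields diagonal entries (1,1,1,1,1,1,1,1,1).

The boundary map ∂_2: C_2 → C_1 maps a triangle to the signed sum of its edges. For instance
  ∂[3,4,9] = [4,9] − [3,9] + [3,4],
  ∂[4,6,8] = [6,8] − [4,8] + [4,6].
The 30×20 boundary matrix has rank 20 and Smith normal form diag(1,1,1,1,1,1,1,1,1,1,1,1,1,1,1,1,1,1,1,2).

Reading off H_k = ker ∂_k / im ∂_{k+1}:

  H_0: rank C_0 − rank ∂_1 = 10 − 9 = 1, and the invariant factors of ∂_1 are all 1, so H_0 ≅ Z.
  H_1: rank ker ∂_1 − rank ∂_2 = (30 − 9) − 20 = 1, and ∂_2 has invariant factor 2 > 1, so H_1 ≅ Z ⊕ Z_2.
  H_2: rank ker ∂_2 − rank ∂_3 = (20 − 20) − 0 = 0, and there is no ∂_3, so H_2 ≅ 0.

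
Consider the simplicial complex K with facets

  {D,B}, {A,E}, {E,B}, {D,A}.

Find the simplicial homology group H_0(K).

H_0 = Z.

Fix the vertex order A < B < D < E and write every simplex with vertices in increasing order. Then dim K = 1 and the simplices of K are:

  0-simplices (4): A, B, D, E
  1-simplices (4): AD, AE, BD, BE

so the chain groups are C_0 ≅ Z^4, C_1 ≅ Z^4.

Boundary ∂_1: C_1 → C_0 sends each edge [p,q] (with p < q) to q − p. For instance
  ∂AD = D − A.
The resulting 4×4 matrix has rank 3, and its Smith normal form has invariant factors (1,1,1).

Computing H_k = (kernel of ∂_k) / (image of ∂_{k+1}):

  H_0: rank C_0 − rank ∂_1 = 4 − 3 = 1, and the invariant factors of ∂_1 are all 1, so H_0 ≅ Z.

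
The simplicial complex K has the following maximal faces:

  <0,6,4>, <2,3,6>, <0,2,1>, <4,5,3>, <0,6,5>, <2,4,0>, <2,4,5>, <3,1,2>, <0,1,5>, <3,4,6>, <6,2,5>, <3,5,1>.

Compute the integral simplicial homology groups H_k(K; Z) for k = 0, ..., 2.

H_0 ≅ Z,  H_1 ≅ Z/2,  H_2 = 0.

K has 7 vertices, 18 edges, 12 triangles.
rank ∂_0 = 0, rank ∂_1 = 6 ⇒ b_0 = 7 − 0 − 6 = 1; all invariant factors of ∂_1 are 1 so no torsion. So H_0 ≅ Z.
rank ∂_1 = 6, rank ∂_2 = 12 ⇒ b_1 = 18 − 6 − 12 = 0; ∂_2 has invariant factor(s) [2] giving torsion. So H_1 ≅ Z/2.
rank ∂_2 = 12, rank ∂_3 = 0 ⇒ b_2 = 12 − 12 − 0 = 0. So H_2 ≅ 0.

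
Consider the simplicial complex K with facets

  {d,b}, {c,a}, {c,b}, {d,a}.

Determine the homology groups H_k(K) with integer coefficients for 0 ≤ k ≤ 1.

H_0 ≅ Z,  H_1 ≅ Z.

Order the vertices as a < b < c < d. Listing each simplex with vertices in this order, K has dimension 1 with simplices:

  0-simplices (4): a, b, c, d
  1-simplices (4): ac, ad, bc, bd

giving chain groups C_0 ≅ Z^4, C_1 ≅ Z^4.

∂_1: C_1 → C_0 maps an edge to its endpoints' difference, ∂[p,q] = q − p.
The 4×4 boundary matrix has rank 3 and Smith normal form diag(1,1,1).

Now H_k = ker ∂_k / im ∂_{k+1}, so:

  H_0: rank C_0 − rank ∂_1 = 4 − 3 = 1, and the invariant factors of ∂_1 are all 1, so H_0 = Z.
  H_1: rank ker ∂_1 − rank ∂_2 = (4 − 3) − 0 = 1, and there is no ∂_2, so H_1 = Z.

(K is a triangulation of the circle S^1.)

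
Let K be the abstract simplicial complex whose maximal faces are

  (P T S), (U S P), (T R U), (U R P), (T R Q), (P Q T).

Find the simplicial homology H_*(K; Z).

H_0 ≅ Z,  H_1 ≅ Z,  H_2 = 0.

K has 6 vertices, 12 edges, 6 triangles.
rank ∂_0 = 0, rank ∂_1 = 5 ⇒ b_0 = 6 − 0 − 5 = 1; all invariant factors of ∂_1 are 1 so no torsion. So H_0 ≅ Z.
rank ∂_1 = 5, rank ∂_2 = 6 ⇒ b_1 = 12 − 5 − 6 = 1; all invariant factors of ∂_2 are 1 so no torsion. So H_1 ≅ Z.
rank ∂_2 = 6, rank ∂_3 = 0 ⇒ b_2 = 6 − 6 − 0 = 0. So H_2 ≅ 0.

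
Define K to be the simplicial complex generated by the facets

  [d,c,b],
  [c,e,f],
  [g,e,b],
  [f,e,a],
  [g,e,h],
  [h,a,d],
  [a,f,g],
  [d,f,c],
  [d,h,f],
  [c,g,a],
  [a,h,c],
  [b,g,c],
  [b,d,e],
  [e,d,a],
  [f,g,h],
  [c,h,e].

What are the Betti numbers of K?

Fix the vertex order a < b < c < d < e < f < g < h and write every simplex with vertices in increasing order. Then dim K = 2 and the simplices of K are:

  0-simplices (8): a, b, c, d, e, f, g, h
  1-simplices (24): ac, ad, ae, af, ag, ah, bc, bd, be, bg, cd, ce, cf, cg, ch, de, df, dh, ef, eg, eh, fg, fh, gh
  2-simplices (16): acg, ach, ade, adh, aef, afg, bcd, bcg, bde, beg, cdf, cef, ceh, dfh, egh, fgh

Hence C_0 ≅ Z^8, C_1 ≅ Z^24, C_2 ≅ Z^16.

Boundary ∂_1: C_1 → C_0 is given by ∂[p,q] = [q] − [p].
The resulting 8×24 matrix has rank 7, and its Smith normal form has invariant factors (1,1,1,1,1,1,1).

The boundary map ∂_2: C_2 → C_1 acts by ∂[p,q,r] = [q,r] − [p,r] + [p,q]. For instance
  ∂cdf = df − cf + cd,
  ∂bde = de − be + bd.
As a 24×16 matrix over Z this has rank 15, with invariant factors (1,1,1,1,1,1,1,1,1,1,1,1,1,1,1).

From H_k ≅ ker(∂_k) / im(∂_{k+1}) we obtain:

  H_0: rank C_0 − rank ∂_1 = 8 − 7 = 1, and the invariant factors of ∂_1 are all 1, so H_0 = Z.
  H_1: rank ker ∂_1 − rank ∂_2 = (24 − 7) − 15 = 2, and the invariant factors of ∂_2 are all 1, so H_1 = Z^2.
  H_2: rank ker ∂_2 − rank ∂_3 = (16 − 15) − 0 = 1, and there is no ∂_3, so H_2 = Z.

(K is a triangulation of the torus T^2.)

Hence the Betti numbers are b_0 = 1, b_1 = 2, b_2 = 1.

b_0 = 1, b_1 = 2, b_2 = 1.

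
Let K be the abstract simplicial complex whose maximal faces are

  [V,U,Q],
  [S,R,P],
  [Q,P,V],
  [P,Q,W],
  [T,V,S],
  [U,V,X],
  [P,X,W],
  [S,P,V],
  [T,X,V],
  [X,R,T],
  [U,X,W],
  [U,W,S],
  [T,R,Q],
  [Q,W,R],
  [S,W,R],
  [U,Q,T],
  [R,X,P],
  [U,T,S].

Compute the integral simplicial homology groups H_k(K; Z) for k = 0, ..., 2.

H_0 ≅ Z,  H_1 ≅ Z ⊕ Z/2Z,  H_2 = 0.

Order the vertices as P < Q < R < S < T < U < V < W < X. Listing each simplex with vertices in this order, K has dimension 2 with simplices:

  0-simplices (9): P, Q, R, S, T, U, V, W, X
  1-simplices (27): PQ, PR, PS, PV, PW, PX, QR, QT, QU, QV, QW, RS, RT, RW, RX, ST, SU, SV, SW, TU, TV, TX, UV, UW, UX, VX, WX
  2-simplices (18): PQV, PQW, PRS, PRX, PSV, PWX, QRT, QRW, QTU, QUV, RSW, RTX, STU, STV, SUW, TVX, UVX, UWX

so the chain groups are C_0 ≅ Z^9, C_1 ≅ Z^27, C_2 ≅ Z^18.

The boundary map ∂_1: C_1 → C_0 is given by ∂[p,q] = [q] − [p].
This gives a 9×27 integer matrix of rank 8; reducing to Smith normal form yields diagonal entries (1,1,1,1,1,1,1,1).

The boundary map ∂_2: C_2 → C_1 maps a triangle to the signed sum of its edges. For instance
  ∂SUW = UW − SW + SU,
  ∂UVX = VX − UX + UV.
As a 27×18 matrix over Z this has rank 18, with invariant factors (1,1,1,1,1,1,1,1,1,1,1,1,1,1,1,1,1,2).

Computing H_k = (kernel of ∂_k) / (image of ∂_{k+1}):

  H_0: rank C_0 − rank ∂_1 = 9 − 8 = 1, and the invariant factors of ∂_1 are all 1, so H_0 = Z.
  H_1: rank ker ∂_1 − rank ∂_2 = (27 − 8) − 18 = 1, and ∂_2 has invariant factor 2 > 1, so H_1 = Z ⊕ Z/2Z.
  H_2: rank ker ∂_2 − rank ∂_3 = (18 − 18) − 0 = 0, and there is no ∂_3, so H_2 = 0.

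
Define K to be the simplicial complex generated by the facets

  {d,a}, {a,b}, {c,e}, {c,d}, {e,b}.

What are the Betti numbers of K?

K has 5 vertices, 5 edges.
rank ∂_0 = 0, rank ∂_1 = 4 ⇒ b_0 = 5 − 0 − 4 = 1; all invariant factors of ∂_1 are 1 so no torsion. So H_0 ≅ Z.
rank ∂_1 = 4, rank ∂_2 = 0 ⇒ b_1 = 5 − 4 − 0 = 1. So H_1 ≅ Z.

b_0 = 1, b_1 = 1.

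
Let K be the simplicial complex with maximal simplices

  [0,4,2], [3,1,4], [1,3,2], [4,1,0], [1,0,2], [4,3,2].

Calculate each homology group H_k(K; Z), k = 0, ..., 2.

H_0 = Z,  H_1 = 0,  H_2 = Z.

Fix the vertex order 0 < 1 < 2 < 3 < 4 and write every simplex with vertices in increasing order. Then dim K = 2 and the simplices of K are:

  0-simplices (5): [0], [1], [2], [3], [4]
  1-simplices (9): [0,1], [0,2], [0,4], [1,2], [1,3], [1,4], [2,3], [2,4], [3,4]
  2-simplices (6): [0,1,2], [0,1,4], [0,2,4], [1,2,3], [1,3,4], [2,3,4]

Hence C_0 ≅ Z^5, C_1 ≅ Z^9, C_2 ≅ Z^6.

The boundary map ∂_1: C_1 → C_0 is given by ∂[p,q] = [q] − [p]. For instance
  ∂[1,2] = [2] − [1].
The 5×9 boundary matrix has rank 4 and Smith normal form diag(1,1,1,1).

The boundary map ∂_2: C_2 → C_1 maps a triangle to the signed sum of its edges. For instance
  ∂[2,3,4] = [3,4] − [2,4] + [2,3],
  ∂[1,3,4] = [3,4] − [1,4] + [1,3].
The resulting 9×6 matrix has rank 5, and its Smith normal form has invariant factors (1,1,1,1,1).

From H_k ≅ ker(∂_k) / im(∂_{k+1}) we obtain:

  H_0: rank C_0 − rank ∂_1 = 5 − 4 = 1, and the invariant factors of ∂_1 are all 1, so H_0 ≅ Z.
  H_1: rank ker ∂_1 − rank ∂_2 = (9 − 4) − 5 = 0, and the invariant factors of ∂_2 are all 1, so H_1 ≅ 0.
  H_2: rank ker ∂_2 − rank ∂_3 = (6 − 5) − 0 = 1, and there is no ∂_3, so H_2 ≅ Z.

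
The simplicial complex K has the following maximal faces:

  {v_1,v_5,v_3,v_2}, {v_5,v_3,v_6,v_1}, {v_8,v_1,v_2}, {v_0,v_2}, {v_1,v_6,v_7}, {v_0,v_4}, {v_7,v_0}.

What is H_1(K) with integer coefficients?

Order the vertices as v_0 < v_1 < v_2 < v_3 < v_4 < v_5 < v_6 < v_7 < v_8. Listing each simplex with vertices in this order, K has dimension 3 with simplices:

  0-simplices (9): [v_0], [v_1], [v_2], [v_3], [v_4], [v_5], [v_6], [v_7], [v_8]
  1-simplices (16): (16 of them)
  2-simplices (9): [v_1,v_2,v_3], [v_1,v_2,v_5], [v_1,v_2,v_8], [v_1,v_3,v_5], [v_1,v_3,v_6], [v_1,v_5,v_6], [v_1,v_6,v_7], [v_2,v_3,v_5], [v_3,v_5,v_6]
  3-simplices (2): [v_1,v_2,v_3,v_5], [v_1,v_3,v_5,v_6]

so the chain groups are C_0 ≅ Z^9, C_1 ≅ Z^16, C_2 ≅ Z^9, C_3 ≅ Z^2.

The boundary map ∂_1: C_1 → C_0 sends each edge [p,q] (with p < q) to q − p.
This gives a 9×16 integer matrix of rank 8; reducing to Smith normal form yields diagonal entries (1,1,1,1,1,1,1,1).

Boundary ∂_2: C_2 → C_1 maps a triangle to the signed sum of its edges. For instance
  ∂[v_1,v_6,v_7] = [v_6,v_7] − [v_1,v_7] + [v_1,v_6],
  ∂[v_2,v_3,v_5] = [v_3,v_5] − [v_2,v_5] + [v_2,v_3].
The 16×9 boundary matrix has rank 7 and Smith normal form diag(1,1,1,1,1,1,1).

The boundary map ∂_3: C_3 → C_2 sends each 3-simplex σ to the alternating sum Σ_i (−1)^i (σ with its i-th vertex removed). For instance
  ∂[v_1,v_2,v_3,v_5] = [v_2,v_3,v_5] − [v_1,v_3,v_5] + [v_1,v_2,v_5] − [v_1,v_2,v_3],
  ∂[v_1,v_3,v_5,v_6] = [v_3,v_5,v_6] − [v_1,v_5,v_6] + [v_1,v_3,v_6] − [v_1,v_3,v_5].
The 9×2 boundary matrix has rank 2 and Smith normal form diag(1,1).

Computing H_k = (kernel of ∂_k) / (image of ∂_{k+1}):

  H_1: rank ker ∂_1 − rank ∂_2 = (16 − 8) − 7 = 1, and the invariant factors of ∂_2 are all 1, so H_1 ≅ Z.

H_1 ≅ Z.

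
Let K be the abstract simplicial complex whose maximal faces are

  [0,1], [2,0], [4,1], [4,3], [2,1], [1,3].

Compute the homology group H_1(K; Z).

Take the total order 0 < 1 < 2 < 3 < 4 on the vertex set. Then K (dimension 1) consists of the simplices:

  0-simplices (5): [0], [1], [2], [3], [4]
  1-simplices (6): [0,1], [0,2], [1,2], [1,3], [1,4], [3,4]

so the chain groups are C_0 ≅ Z^5, C_1 ≅ Z^6.

The boundary map ∂_1: C_1 → C_0 is given by ∂[p,q] = [q] − [p]. For instance
  ∂[0,2] = [2] − [0].
The 5×6 boundary matrix has rank 4 and Smith normal form diag(1,1,1,1).

Now H_k = ker ∂_k / im ∂_{k+1}, so:

  H_1: rank ker ∂_1 − rank ∂_2 = (6 − 4) − 0 = 2, and there is no ∂_2, so H_1 ≅ Z^2.

H_1 ≅ Z^2.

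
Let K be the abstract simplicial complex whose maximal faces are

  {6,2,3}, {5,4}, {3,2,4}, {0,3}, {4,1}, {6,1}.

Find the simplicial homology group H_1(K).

Take the total order 0 < 1 < 2 < 3 < 4 < 5 < 6 on the vertex set. Then K (dimension 2) consists of the simplices:

  0-simplices (7): [0], [1], [2], [3], [4], [5], [6]
  1-simplices (9): [0,3], [1,4], [1,6], [2,3], [2,4], [2,6], [3,4], [3,6], [4,5]
  2-simplices (2): [2,3,4], [2,3,6]

Hence C_0 ≅ Z^7, C_1 ≅ Z^9, C_2 ≅ Z^2.

The boundary map ∂_1: C_1 → C_0 maps an edge to its endpoints' difference, ∂[p,q] = q − p.
The 7×9 boundary matrix has rank 6 and Smith normal form diag(1,1,1,1,1,1).

∂_2: C_2 → C_1 acts by ∂[p,q,r] = [q,r] − [p,r] + [p,q]. For instance
  ∂[2,3,4] = [3,4] − [2,4] + [2,3],
  ∂[2,3,6] = [3,6] − [2,6] + [2,3].
The 9×2 boundary matrix has rank 2 and Smith normal form diag(1,1).

From H_k ≅ ker(∂_k) / im(∂_{k+1}) we obtain:

  H_1: rank ker ∂_1 − rank ∂_2 = (9 − 6) − 2 = 1, and the invariant factors of ∂_2 are all 1, so H_1 ≅ Z.

H_1 ≅ Z.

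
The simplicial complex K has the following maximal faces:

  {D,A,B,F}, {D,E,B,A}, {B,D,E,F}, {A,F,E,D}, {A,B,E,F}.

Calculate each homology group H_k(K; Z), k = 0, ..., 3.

H_0 = Z,  H_1 = 0,  H_2 = 0,  H_3 = Z.

Order the vertices as A < B < D < E < F. Listing each simplex with vertices in this order, K has dimension 3 with simplices:

  0-simplices (5): A, B, D, E, F
  1-simplices (10): AB, AD, AE, AF, BD, BE, BF, DE, DF, EF
  2-simplices (10): ABD, ABE, ABF, ADE, ADF, AEF, BDE, BDF, BEF, DEF
  3-simplices (5): ABDE, ABDF, ABEF, ADEF, BDEF

so the chain groups are C_0 ≅ Z^5, C_1 ≅ Z^10, C_2 ≅ Z^10, C_3 ≅ Z^5.

∂_1: C_1 → C_0 sends each edge [p,q] (with p < q) to q − p. For instance
  ∂BD = D − B.
The 5×10 boundary matrix has rank 4 and Smith normal form diag(1,1,1,1).

Boundary ∂_2: C_2 → C_1 sends each 2-simplex [p,q,r] to [q,r] − [p,r] + [p,q]. For instance
  ∂ABE = BE − AE + AB,
  ∂BEF = EF − BF + BE.
The 10×10 boundary matrix has rank 6 and Smith normal form diag(1,1,1,1,1,1).

Boundary ∂_3: C_3 → C_2 sends each 3-simplex σ to the alternating sum Σ_i (−1)^i (σ with its i-th vertex removed). For instance
  ∂ABDE = BDE − ADE + ABE − ABD,
  ∂ABEF = BEF − AEF + ABF − ABE.
The 10×5 boundary matrix has rank 4 and Smith normal form diag(1,1,1,1).

From H_k ≅ ker(∂_k) / im(∂_{k+1}) we obtain:

  H_0: rank C_0 − rank ∂_1 = 5 − 4 = 1, and the invariant factors of ∂_1 are all 1, so H_0 ≅ Z.
  H_1: rank ker ∂_1 − rank ∂_2 = (10 − 4) − 6 = 0, and the invariant factors of ∂_2 are all 1, so H_1 ≅ 0.
  H_2: rank ker ∂_2 − rank ∂_3 = (10 − 6) − 4 = 0, and the invariant factors of ∂_3 are all 1, so H_2 ≅ 0.
  H_3: rank ker ∂_3 − rank ∂_4 = (5 − 4) − 0 = 1, and there is no ∂_4, so H_3 ≅ Z.

As a check, the Euler characteristic is 5 − 10 + 10 − 5 = 0, which agrees with 1 − 0 + 0 − 1 = 0.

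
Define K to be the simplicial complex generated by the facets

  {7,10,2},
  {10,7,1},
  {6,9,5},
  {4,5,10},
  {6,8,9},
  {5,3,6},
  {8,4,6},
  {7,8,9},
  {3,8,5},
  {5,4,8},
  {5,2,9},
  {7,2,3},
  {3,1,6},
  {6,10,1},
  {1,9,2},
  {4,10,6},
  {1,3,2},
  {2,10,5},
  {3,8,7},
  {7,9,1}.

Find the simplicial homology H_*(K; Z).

K has 10 vertices, 30 edges, 20 triangles.
rank ∂_0 = 0, rank ∂_1 = 9 ⇒ b_0 = 10 − 0 − 9 = 1; all invariant factors of ∂_1 are 1 so no torsion. So H_0 ≅ Z.
rank ∂_1 = 9, rank ∂_2 = 20 ⇒ b_1 = 30 − 9 − 20 = 1; ∂_2 has invariant factor(s) [2] giving torsion. So H_1 ≅ Z ⊕ Z/2Z.
rank ∂_2 = 20, rank ∂_3 = 0 ⇒ b_2 = 20 − 20 − 0 = 0. So H_2 ≅ 0.

H_0 ≅ Z,  H_1 ≅ Z ⊕ Z/2Z,  H_2 = 0.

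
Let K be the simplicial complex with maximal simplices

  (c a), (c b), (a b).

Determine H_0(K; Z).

K has 3 vertices, 3 edges.
rank ∂_0 = 0, rank ∂_1 = 2 ⇒ b_0 = 3 − 0 − 2 = 1; all invariant factors of ∂_1 are 1 so no torsion. So H_0 ≅ Z.

H_0 ≅ Z.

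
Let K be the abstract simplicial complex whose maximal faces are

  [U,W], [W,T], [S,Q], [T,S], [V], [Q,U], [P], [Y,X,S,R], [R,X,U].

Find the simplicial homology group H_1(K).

Fix the vertex order P < Q < R < S < T < U < V < W < X < Y and write every simplex with vertices in increasing order. Then dim K = 3 and the simplices of K are:

  0-simplices (10): P, Q, R, S, T, U, V, W, X, Y
  1-simplices (13): QS, QU, RS, RU, RX, RY, ST, SX, SY, TW, UW, UX, XY
  2-simplices (5): RSX, RSY, RUX, RXY, SXY
  3-simplices (1): RSXY

so the chain groups are C_0 ≅ Z^10, C_1 ≅ Z^13, C_2 ≅ Z^5, C_3 ≅ Z^1.

Boundary ∂_1: C_1 → C_0 is given by ∂[p,q] = [q] − [p]. For instance
  ∂QU = U − Q.
The resulting 10×13 matrix has rank 7, and its Smith normal form has invariant factors (1,1,1,1,1,1,1).

The boundary map ∂_2: C_2 → C_1 sends each 2-simplex [p,q,r] to [q,r] − [p,r] + [p,q]. For instance
  ∂RUX = UX − RX + RU,
  ∂RSY = SY − RY + RS.
The 13×5 boundary matrix has rank 4 and Smith normal form diag(1,1,1,1).

Boundary ∂_3: C_3 → C_2 sends each 3-simplex σ to the alternating sum Σ_i (−1)^i (σ with its i-th vertex removed). For instance
  ∂RSXY = SXY − RXY + RSY − RSX.
This gives a 5×1 integer matrix of rank 1; reducing to Smith normal form yields diagonal entries (1).

Reading off H_k = ker ∂_k / im ∂_{k+1}:

  H_1: rank ker ∂_1 − rank ∂_2 = (13 − 7) − 4 = 2, and the invariant factors of ∂_2 are all 1, so H_1 ≅ Z^2.

H_1 = Z^2.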